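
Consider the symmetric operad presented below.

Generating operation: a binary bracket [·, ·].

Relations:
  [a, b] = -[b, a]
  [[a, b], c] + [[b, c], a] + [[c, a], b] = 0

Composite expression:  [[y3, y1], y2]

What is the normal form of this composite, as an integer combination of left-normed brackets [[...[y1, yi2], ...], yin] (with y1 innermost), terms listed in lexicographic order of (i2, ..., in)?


Expand each bracket as ab - ba; the y1-initial words give the coefficients.
Composite bracket: [[y3, y1], y2]
Full expansion: 4 signed words from ab - ba (2^2 = 4).
Coefficients come from the y1-initial words:
  y1y3y2 (sign -1) contributes -[[y1, y3], y2]

-[[y1, y3], y2]


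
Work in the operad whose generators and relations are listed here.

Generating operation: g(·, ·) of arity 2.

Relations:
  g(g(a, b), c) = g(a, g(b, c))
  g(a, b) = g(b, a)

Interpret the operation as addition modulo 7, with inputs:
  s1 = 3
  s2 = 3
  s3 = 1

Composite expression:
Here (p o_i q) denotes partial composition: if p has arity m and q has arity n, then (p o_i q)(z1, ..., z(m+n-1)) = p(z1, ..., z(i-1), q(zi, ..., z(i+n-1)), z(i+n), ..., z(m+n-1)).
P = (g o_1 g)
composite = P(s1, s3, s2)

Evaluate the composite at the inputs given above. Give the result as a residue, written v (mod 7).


0 (mod 7)

g(s1, s3) = 4
g(g(s1, s3), s2) = 0


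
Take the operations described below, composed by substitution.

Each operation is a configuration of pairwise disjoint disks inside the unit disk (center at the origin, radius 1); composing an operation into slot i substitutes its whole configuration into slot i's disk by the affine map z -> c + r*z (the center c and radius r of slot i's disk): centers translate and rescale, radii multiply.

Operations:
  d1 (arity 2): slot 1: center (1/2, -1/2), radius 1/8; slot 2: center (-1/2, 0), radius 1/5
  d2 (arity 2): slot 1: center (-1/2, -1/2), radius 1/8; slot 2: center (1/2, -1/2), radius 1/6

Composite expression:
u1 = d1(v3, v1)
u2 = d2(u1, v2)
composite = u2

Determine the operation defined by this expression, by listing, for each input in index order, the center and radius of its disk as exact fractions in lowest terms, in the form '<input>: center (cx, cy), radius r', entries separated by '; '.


v1: center (-9/16, -1/2), radius 1/40; v2: center (1/2, -1/2), radius 1/6; v3: center (-7/16, -9/16), radius 1/64

Affine substitution under d2: radii multiply and v-centers shift.
input v3: applying the 2 nested substitutions gives center (-7/16, -9/16), radius 1/64
input v1: applying the 2 nested substitutions gives center (-9/16, -1/2), radius 1/40
input v2: applying the 1 nested substitution gives center (1/2, -1/2), radius 1/6


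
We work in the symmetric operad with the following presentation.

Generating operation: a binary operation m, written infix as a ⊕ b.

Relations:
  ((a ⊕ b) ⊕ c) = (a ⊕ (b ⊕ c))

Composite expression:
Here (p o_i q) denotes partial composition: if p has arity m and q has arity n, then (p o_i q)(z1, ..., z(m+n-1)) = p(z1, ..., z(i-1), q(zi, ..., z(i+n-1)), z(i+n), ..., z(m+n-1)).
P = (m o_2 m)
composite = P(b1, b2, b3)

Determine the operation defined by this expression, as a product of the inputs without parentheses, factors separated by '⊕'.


b1 ⊕ b2 ⊕ b3

Under associativity of m, the answer is the b's in reading order.
(b2 ⊕ b3) reduces to b2 ⊕ b3
(b1 ⊕ (b2 ⊕ b3)) reduces to b1 ⊕ b2 ⊕ b3


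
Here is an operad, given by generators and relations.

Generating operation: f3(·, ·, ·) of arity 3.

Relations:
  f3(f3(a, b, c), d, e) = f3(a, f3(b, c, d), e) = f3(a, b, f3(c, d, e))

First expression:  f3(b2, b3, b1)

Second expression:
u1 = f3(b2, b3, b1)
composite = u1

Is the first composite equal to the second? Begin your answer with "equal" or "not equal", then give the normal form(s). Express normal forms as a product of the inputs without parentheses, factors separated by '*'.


equal — both sides give b2 * b3 * b1

The first expression reduces to b2 * b3 * b1
The second expression reduces to b2 * b3 * b1
Both agree, so they are equal.


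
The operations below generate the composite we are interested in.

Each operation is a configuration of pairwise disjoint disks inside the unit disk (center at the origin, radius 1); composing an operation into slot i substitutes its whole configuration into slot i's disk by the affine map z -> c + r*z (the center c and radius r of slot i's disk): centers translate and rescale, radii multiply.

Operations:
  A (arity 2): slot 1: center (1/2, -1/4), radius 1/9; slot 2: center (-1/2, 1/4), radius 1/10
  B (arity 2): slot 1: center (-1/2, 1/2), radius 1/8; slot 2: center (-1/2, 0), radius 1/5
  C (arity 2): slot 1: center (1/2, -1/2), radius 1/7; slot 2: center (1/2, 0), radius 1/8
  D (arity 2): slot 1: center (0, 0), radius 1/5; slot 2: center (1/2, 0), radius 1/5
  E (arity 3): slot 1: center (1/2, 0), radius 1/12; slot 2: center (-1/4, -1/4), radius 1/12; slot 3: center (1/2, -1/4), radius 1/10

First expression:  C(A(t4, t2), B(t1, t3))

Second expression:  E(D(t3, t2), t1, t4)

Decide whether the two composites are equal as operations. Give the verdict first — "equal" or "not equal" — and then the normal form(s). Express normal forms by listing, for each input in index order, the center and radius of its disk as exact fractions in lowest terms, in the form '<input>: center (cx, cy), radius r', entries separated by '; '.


not equal — first t1: center (7/16, 1/16), radius 1/64; t2: center (3/7, -13/28), radius 1/70; t3: center (7/16, 0), radius 1/40; t4: center (4/7, -15/28), radius 1/63, second t1: center (-1/4, -1/4), radius 1/12; t2: center (13/24, 0), radius 1/60; t3: center (1/2, 0), radius 1/60; t4: center (1/2, -1/4), radius 1/10

The first composite normalizes to t1: center (7/16, 1/16), radius 1/64; t2: center (3/7, -13/28), radius 1/70; t3: center (7/16, 0), radius 1/40; t4: center (4/7, -15/28), radius 1/63
The second composite normalizes to t1: center (-1/4, -1/4), radius 1/12; t2: center (13/24, 0), radius 1/60; t3: center (1/2, 0), radius 1/60; t4: center (1/2, -1/4), radius 1/10
Different reductions; not equal.


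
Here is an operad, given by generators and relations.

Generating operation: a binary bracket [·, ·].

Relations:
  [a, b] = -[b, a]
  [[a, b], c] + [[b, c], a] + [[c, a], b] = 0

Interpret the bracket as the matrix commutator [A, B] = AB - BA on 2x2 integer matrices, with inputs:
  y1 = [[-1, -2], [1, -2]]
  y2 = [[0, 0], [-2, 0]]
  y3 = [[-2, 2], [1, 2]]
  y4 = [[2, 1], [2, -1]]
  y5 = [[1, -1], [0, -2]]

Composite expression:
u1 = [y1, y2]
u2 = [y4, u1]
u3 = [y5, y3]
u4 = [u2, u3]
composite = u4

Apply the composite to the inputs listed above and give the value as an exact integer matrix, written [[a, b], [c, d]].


[y1, y2] = [[4, 0], [2, -4]]
[y4, [y1, y2]] = [[2, -8], [10, -2]]
[y5, y3] = [[-1, 2], [-3, 1]]
[[y4, [y1, y2]], [y5, y3]] = [[4, -8], [-8, -4]]

[[4, -8], [-8, -4]]


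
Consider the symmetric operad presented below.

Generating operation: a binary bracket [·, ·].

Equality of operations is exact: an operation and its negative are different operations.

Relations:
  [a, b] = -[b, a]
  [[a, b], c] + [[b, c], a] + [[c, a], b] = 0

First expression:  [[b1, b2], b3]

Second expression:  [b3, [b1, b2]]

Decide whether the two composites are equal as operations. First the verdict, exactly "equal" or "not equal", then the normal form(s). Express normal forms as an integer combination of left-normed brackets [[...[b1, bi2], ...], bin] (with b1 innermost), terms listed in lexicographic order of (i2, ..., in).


not equal; first: [[b1, b2], b3]; second: -[[b1, b2], b3]


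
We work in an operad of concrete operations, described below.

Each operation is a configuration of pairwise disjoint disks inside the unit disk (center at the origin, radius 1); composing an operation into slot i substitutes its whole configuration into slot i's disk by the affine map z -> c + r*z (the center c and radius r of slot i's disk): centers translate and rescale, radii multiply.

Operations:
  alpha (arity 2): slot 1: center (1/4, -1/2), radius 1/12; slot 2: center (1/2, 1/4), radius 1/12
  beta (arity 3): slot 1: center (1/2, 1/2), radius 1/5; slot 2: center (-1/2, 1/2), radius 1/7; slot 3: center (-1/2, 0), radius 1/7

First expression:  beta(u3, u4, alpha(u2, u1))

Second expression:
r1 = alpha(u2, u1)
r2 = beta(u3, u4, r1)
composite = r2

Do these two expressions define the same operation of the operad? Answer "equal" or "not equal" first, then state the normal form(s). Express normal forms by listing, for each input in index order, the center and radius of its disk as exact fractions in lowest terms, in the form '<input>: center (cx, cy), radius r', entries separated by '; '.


equal; both compose to u1: center (-3/7, 1/28), radius 1/84; u2: center (-13/28, -1/14), radius 1/84; u3: center (1/2, 1/2), radius 1/5; u4: center (-1/2, 1/2), radius 1/7

In normal form, the first expression is u1: center (-3/7, 1/28), radius 1/84; u2: center (-13/28, -1/14), radius 1/84; u3: center (1/2, 1/2), radius 1/5; u4: center (-1/2, 1/2), radius 1/7
In normal form, the second expression is u1: center (-3/7, 1/28), radius 1/84; u2: center (-13/28, -1/14), radius 1/84; u3: center (1/2, 1/2), radius 1/5; u4: center (-1/2, 1/2), radius 1/7
One common form — equal.


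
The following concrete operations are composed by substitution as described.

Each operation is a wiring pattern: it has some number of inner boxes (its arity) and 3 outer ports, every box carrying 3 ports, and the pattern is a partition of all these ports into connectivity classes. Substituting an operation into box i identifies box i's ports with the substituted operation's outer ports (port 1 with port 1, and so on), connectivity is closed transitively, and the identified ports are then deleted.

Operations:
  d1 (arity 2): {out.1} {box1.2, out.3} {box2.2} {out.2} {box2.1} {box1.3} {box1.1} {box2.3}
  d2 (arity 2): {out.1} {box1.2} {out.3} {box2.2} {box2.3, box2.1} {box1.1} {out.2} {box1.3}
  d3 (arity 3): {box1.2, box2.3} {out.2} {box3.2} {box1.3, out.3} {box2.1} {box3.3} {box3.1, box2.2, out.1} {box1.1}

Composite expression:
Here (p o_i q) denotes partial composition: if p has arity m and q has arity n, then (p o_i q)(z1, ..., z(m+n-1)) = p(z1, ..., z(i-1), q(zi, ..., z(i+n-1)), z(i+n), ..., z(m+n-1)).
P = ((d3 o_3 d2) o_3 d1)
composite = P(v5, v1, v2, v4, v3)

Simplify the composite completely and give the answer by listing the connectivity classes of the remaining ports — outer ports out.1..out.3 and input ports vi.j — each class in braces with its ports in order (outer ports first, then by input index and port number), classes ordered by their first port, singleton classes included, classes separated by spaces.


{out.1, v1.2} {out.2} {out.3, v5.3} {v1.1} {v1.3, v5.2} {v2.1} {v2.2} {v2.3} {v3.1, v3.3} {v3.2} {v4.1} {v4.2} {v4.3} {v5.1}

Treat the ports identified at d3 as solder joints: merge, then drop.
the subtree at d1 composes to {out.1} {out.2} {out.3, v2.2} {v2.1} {v2.3} {v4.1} {v4.2} {v4.3} on (v2, v4); out.j = own outer ports
the subtree at d2 composes to {out.1} {out.2} {out.3} {v2.1} {v2.2} {v2.3} {v3.1, v3.3} {v3.2} {v4.1} {v4.2} {v4.3} on (v2, v4, v3); out.j = own outer ports
the subtree at d3 composes to {out.1, v1.2} {out.2} {out.3, v5.3} {v1.1} {v1.3, v5.2} {v2.1} {v2.2} {v2.3} {v3.1, v3.3} {v3.2} {v4.1} {v4.2} {v4.3} {v5.1} on (v5, v1, v2, v4, v3); out.j = own outer ports


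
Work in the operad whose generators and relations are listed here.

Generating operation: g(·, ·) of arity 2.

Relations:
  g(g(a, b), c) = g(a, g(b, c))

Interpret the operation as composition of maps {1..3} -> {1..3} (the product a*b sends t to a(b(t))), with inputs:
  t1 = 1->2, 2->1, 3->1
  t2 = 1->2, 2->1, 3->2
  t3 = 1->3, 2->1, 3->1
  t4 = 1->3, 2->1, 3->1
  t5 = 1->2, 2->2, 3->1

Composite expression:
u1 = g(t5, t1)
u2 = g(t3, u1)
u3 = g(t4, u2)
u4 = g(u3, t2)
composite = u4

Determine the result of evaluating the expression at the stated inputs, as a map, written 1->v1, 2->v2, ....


g(t5, t1) = 1->2, 2->2, 3->2
g(t3, g(t5, t1)) = 1->1, 2->1, 3->1
g(t4, g(t3, g(t5, t1))) = 1->3, 2->3, 3->3
g(g(t4, g(t3, g(t5, t1))), t2) = 1->3, 2->3, 3->3

1->3, 2->3, 3->3


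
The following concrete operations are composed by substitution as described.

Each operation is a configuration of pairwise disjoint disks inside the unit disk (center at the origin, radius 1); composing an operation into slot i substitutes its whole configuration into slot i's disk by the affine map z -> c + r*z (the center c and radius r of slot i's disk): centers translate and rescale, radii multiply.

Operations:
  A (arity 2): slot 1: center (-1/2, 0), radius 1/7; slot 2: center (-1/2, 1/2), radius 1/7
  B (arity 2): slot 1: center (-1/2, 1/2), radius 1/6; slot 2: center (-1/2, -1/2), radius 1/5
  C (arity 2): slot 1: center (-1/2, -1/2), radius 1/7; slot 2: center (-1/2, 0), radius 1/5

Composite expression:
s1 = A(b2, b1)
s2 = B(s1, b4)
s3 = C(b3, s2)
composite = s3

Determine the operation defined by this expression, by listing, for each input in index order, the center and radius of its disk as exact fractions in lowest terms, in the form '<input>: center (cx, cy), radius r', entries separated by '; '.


Affine substitution under C: radii multiply and b-centers shift.
input b3: composing its 1 substitution step yields center (-1/2, -1/2), radius 1/7
input b2: composing its 3 substitution steps yields center (-37/60, 1/10), radius 1/210
input b1: composing its 3 substitution steps yields center (-37/60, 7/60), radius 1/210
input b4: composing its 2 substitution steps yields center (-3/5, -1/10), radius 1/25

b1: center (-37/60, 7/60), radius 1/210; b2: center (-37/60, 1/10), radius 1/210; b3: center (-1/2, -1/2), radius 1/7; b4: center (-3/5, -1/10), radius 1/25


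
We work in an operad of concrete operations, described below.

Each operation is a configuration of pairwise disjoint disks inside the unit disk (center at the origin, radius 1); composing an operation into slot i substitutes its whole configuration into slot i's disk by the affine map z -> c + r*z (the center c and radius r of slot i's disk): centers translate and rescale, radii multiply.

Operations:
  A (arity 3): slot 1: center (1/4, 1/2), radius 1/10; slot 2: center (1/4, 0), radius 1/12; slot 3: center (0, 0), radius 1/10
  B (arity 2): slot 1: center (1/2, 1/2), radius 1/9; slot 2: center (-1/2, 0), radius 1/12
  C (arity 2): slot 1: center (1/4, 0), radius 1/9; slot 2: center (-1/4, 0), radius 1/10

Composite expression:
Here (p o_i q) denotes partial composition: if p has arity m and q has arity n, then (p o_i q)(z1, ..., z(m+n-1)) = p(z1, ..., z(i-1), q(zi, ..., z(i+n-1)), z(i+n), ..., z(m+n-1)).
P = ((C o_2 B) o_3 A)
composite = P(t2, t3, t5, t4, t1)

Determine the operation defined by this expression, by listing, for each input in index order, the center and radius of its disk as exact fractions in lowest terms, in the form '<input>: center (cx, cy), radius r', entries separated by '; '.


t1: center (-3/10, 0), radius 1/1200; t2: center (1/4, 0), radius 1/9; t3: center (-1/5, 1/20), radius 1/90; t4: center (-143/480, 0), radius 1/1440; t5: center (-143/480, 1/240), radius 1/1200

Only the slot chain above each t matters under C; compose those maps.
for t2, the 1-step affine chain lands on center (1/4, 0), radius 1/9
for t3, the 2-step affine chain lands on center (-1/5, 1/20), radius 1/90
for t5, the 3-step affine chain lands on center (-143/480, 1/240), radius 1/1200
for t4, the 3-step affine chain lands on center (-143/480, 0), radius 1/1440
for t1, the 3-step affine chain lands on center (-3/10, 0), radius 1/1200


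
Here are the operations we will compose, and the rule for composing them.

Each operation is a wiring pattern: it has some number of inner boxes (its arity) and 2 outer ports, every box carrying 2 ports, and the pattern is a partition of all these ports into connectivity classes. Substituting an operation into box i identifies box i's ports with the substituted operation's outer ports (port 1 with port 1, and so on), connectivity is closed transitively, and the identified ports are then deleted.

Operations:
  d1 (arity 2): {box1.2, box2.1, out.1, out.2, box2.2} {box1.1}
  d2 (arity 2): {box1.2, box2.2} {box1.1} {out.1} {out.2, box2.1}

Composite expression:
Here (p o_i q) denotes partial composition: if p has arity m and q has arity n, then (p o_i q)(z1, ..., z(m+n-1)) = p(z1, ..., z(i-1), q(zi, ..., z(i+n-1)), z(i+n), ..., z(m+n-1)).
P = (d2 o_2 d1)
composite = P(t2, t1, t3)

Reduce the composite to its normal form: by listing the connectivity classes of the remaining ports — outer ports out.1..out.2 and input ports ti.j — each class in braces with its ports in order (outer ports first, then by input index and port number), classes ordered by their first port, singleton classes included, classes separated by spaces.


Connectivity passes through glued d2-boundaries; trace each wire chain.
stage d1: inputs (t1, t3), connectivity {out.1, out.2, t1.2, t3.1, t3.2} {t1.1}, out.j its boundary
stage d2: inputs (t2, t1, t3), connectivity {out.1} {out.2, t1.2, t2.2, t3.1, t3.2} {t1.1} {t2.1}, out.j its boundary

{out.1} {out.2, t1.2, t2.2, t3.1, t3.2} {t1.1} {t2.1}


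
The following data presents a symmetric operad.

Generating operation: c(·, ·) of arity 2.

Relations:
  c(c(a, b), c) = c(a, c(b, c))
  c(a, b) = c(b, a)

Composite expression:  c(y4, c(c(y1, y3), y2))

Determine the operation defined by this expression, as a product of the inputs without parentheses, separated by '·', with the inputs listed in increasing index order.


y1 · y2 · y3 · y4

Shape and order are irrelevant to c; the y-input set decides.
c(y1, y3) spells out as y1 · y3
c(c(y1, y3), y2) spells out as y1 · y3 · y2
c(y4, c(c(y1, y3), y2)) spells out as y4 · y1 · y3 · y2
putting the inputs in ascending order: y1 · y2 · y3 · y4


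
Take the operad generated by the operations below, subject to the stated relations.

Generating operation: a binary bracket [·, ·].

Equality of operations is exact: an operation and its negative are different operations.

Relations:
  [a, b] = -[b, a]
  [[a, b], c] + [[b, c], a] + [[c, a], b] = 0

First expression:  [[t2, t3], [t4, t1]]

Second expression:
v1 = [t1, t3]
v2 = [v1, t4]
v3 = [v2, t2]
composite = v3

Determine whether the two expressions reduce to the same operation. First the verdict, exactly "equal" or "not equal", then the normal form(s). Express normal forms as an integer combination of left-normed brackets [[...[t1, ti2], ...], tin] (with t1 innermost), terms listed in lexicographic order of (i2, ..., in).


not equal; the first gives [[[t1, t4], t2], t3] - [[[t1, t4], t3], t2] and the second [[[t1, t3], t4], t2]

Normal form of the first expression: [[[t1, t4], t2], t3] - [[[t1, t4], t3], t2]
Normal form of the second expression: [[[t1, t3], t4], t2]
No match — not equal.


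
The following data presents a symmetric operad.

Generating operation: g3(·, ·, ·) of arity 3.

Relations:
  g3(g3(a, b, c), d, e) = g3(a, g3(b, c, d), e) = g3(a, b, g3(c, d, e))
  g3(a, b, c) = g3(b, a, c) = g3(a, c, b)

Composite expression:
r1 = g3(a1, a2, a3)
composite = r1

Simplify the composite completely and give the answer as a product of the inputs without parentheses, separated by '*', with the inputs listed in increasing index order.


a1 * a2 * a3

Any arrangement under g3 is one operation, so sort the a-inputs.
g3(a1, a2, a3) flattens to a1 * a2 * a3
rearranged into index order: a1 * a2 * a3


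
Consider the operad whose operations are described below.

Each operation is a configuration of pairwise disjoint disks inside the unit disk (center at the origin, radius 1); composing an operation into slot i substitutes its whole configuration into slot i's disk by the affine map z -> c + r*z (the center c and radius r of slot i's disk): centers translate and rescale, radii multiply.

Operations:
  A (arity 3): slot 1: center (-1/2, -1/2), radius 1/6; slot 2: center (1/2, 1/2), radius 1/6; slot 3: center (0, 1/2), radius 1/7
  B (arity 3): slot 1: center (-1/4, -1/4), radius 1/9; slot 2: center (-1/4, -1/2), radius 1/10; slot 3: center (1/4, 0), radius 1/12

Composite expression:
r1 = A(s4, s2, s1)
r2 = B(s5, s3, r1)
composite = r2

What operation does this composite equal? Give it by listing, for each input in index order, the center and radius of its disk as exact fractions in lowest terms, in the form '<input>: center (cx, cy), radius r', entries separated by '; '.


s1: center (1/4, 1/24), radius 1/84; s2: center (7/24, 1/24), radius 1/72; s3: center (-1/4, -1/2), radius 1/10; s4: center (5/24, -1/24), radius 1/72; s5: center (-1/4, -1/4), radius 1/9


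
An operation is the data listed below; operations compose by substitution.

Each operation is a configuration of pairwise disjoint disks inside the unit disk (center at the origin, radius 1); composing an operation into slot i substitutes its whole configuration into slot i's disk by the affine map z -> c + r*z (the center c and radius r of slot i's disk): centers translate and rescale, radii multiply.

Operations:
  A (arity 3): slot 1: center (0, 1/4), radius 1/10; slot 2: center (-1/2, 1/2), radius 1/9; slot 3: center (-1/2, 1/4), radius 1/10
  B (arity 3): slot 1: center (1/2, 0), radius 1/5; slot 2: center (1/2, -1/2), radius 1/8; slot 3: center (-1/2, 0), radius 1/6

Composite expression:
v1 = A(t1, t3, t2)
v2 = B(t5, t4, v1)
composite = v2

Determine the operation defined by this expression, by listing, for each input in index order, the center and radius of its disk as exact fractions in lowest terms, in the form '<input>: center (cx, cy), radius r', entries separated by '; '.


t1: center (-1/2, 1/24), radius 1/60; t2: center (-7/12, 1/24), radius 1/60; t3: center (-7/12, 1/12), radius 1/54; t4: center (1/2, -1/2), radius 1/8; t5: center (1/2, 0), radius 1/5

Below B, radii multiply path by path; the t-disk centers shift.
for t5, the 1-step affine chain lands on center (1/2, 0), radius 1/5
for t4, the 1-step affine chain lands on center (1/2, -1/2), radius 1/8
for t1, the 2-step affine chain lands on center (-1/2, 1/24), radius 1/60
for t3, the 2-step affine chain lands on center (-7/12, 1/12), radius 1/54
for t2, the 2-step affine chain lands on center (-7/12, 1/24), radius 1/60


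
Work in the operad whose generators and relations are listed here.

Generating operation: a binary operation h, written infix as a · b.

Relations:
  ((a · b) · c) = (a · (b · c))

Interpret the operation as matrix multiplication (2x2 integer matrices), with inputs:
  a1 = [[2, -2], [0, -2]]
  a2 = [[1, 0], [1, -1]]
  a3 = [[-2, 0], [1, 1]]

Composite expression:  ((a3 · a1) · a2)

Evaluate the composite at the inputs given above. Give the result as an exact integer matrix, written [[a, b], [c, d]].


[[0, -4], [-2, 4]]

(a3 · a1) = [[-4, 4], [2, -4]]
((a3 · a1) · a2) = [[0, -4], [-2, 4]]


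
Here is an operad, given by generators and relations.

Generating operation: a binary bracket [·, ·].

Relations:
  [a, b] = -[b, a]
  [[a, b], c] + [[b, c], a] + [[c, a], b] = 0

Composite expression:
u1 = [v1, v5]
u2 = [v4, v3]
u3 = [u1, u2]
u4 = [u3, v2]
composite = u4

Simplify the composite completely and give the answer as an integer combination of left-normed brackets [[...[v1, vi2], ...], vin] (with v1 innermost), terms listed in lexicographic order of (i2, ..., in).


-[[[[v1, v5], v3], v4], v2] + [[[[v1, v5], v4], v3], v2]


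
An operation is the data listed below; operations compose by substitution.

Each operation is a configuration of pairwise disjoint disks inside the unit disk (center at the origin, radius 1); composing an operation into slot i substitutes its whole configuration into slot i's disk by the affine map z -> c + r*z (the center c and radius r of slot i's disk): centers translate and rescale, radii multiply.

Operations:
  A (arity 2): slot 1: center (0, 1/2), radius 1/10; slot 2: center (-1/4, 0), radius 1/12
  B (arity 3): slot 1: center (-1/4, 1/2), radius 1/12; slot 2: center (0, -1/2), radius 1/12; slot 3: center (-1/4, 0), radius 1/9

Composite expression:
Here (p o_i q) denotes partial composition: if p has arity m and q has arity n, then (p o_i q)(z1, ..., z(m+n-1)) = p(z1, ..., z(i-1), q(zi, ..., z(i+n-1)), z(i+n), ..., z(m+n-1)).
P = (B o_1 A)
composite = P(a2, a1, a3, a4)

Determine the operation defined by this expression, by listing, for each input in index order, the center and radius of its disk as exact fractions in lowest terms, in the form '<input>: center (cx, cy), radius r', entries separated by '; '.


a1: center (-13/48, 1/2), radius 1/144; a2: center (-1/4, 13/24), radius 1/120; a3: center (0, -1/2), radius 1/12; a4: center (-1/4, 0), radius 1/9


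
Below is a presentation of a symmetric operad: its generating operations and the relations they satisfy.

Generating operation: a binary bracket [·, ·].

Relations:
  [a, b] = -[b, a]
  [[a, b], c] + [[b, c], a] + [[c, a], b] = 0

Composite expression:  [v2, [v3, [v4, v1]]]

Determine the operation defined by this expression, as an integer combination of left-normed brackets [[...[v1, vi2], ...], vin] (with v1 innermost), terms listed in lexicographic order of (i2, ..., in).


A multilinear Lie element is pinned by v1-initial words (v1 innermost).
Composite bracket: [v2, [v3, [v4, v1]]]
Each bracket splits as ab - ba, giving 8 signed words (2^3 = 8).
Keep just the words that open with v1:
  word v1v4v3v2 has sign -1, contributing -[[[v1, v4], v3], v2]

-[[[v1, v4], v3], v2]


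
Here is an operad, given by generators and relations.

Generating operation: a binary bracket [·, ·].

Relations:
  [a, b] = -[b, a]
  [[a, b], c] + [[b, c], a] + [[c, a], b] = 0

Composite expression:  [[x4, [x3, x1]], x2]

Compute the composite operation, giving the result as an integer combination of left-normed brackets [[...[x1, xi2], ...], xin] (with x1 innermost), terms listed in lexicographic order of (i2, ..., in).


[[[x1, x3], x4], x2]

Expand each bracket as ab - ba; the x1-initial words give the coefficients.
Composite bracket: [[x4, [x3, x1]], x2]
Each bracket splits as ab - ba, giving 8 signed words (2^3 = 8).
Words beginning with x1 determine it all:
  the word x1x3x4x2 carries sign +1 and contributes +[[[x1, x3], x4], x2]


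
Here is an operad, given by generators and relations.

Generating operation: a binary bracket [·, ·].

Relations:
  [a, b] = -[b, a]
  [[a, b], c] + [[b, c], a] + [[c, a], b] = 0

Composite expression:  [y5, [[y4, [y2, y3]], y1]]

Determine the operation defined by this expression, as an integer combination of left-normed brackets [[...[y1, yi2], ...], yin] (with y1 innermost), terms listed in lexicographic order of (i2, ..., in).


In the tensor algebra, words opening y1 carry the y1-anchored form.
Composite bracket: [y5, [[y4, [y2, y3]], y1]]
Each bracket splits as ab - ba, giving 16 signed words (2^4 = 16).
Words beginning with y1 determine it all:
  y1y2y3y4y5 (sign -1) contributes -[[[[y1, y2], y3], y4], y5]
  y1y3y2y4y5 (sign +1) contributes +[[[[y1, y3], y2], y4], y5]
  y1y4y2y3y5 (sign +1) contributes +[[[[y1, y4], y2], y3], y5]
  y1y4y3y2y5 (sign -1) contributes -[[[[y1, y4], y3], y2], y5]

-[[[[y1, y2], y3], y4], y5] + [[[[y1, y3], y2], y4], y5] + [[[[y1, y4], y2], y3], y5] - [[[[y1, y4], y3], y2], y5]


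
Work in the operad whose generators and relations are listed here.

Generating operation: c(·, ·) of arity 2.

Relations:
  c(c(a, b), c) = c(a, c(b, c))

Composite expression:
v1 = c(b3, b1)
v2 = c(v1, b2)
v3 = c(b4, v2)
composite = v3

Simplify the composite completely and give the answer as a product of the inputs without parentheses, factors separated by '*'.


b4 * b3 * b1 * b2

Associativity of c dissolves the nesting; only the b-input order survives.
c(b3, b1) flattens to b3 * b1
c(c(b3, b1), b2) flattens to b3 * b1 * b2
c(b4, c(c(b3, b1), b2)) flattens to b4 * b3 * b1 * b2


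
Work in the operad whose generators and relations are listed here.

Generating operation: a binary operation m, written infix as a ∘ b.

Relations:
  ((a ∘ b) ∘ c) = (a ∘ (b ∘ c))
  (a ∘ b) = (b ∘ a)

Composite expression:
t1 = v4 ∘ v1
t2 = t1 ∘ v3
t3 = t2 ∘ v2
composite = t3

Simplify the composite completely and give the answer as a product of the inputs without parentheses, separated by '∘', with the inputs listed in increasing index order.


v1 ∘ v2 ∘ v3 ∘ v4

Shape and order are irrelevant to m; the v-input set decides.
(v4 ∘ v1) spells out as v4 ∘ v1
((v4 ∘ v1) ∘ v3) spells out as v4 ∘ v1 ∘ v3
(((v4 ∘ v1) ∘ v3) ∘ v2) spells out as v4 ∘ v1 ∘ v3 ∘ v2
the factors in increasing index order: v1 ∘ v2 ∘ v3 ∘ v4


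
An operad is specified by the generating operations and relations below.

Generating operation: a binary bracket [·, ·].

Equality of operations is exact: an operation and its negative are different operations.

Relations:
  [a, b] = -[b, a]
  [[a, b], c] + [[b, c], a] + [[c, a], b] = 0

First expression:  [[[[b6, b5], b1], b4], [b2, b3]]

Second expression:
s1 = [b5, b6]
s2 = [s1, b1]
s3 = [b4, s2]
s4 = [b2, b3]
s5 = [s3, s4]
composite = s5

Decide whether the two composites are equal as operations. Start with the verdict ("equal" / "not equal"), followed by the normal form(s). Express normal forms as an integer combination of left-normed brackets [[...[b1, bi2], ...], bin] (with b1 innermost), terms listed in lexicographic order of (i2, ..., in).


equal; the common form is [[[[[b1, b5], b6], b4], b2], b3] - [[[[[b1, b5], b6], b4], b3], b2] - [[[[[b1, b6], b5], b4], b2], b3] + [[[[[b1, b6], b5], b4], b3], b2]

The first expression reduces to [[[[[b1, b5], b6], b4], b2], b3] - [[[[[b1, b5], b6], b4], b3], b2] - [[[[[b1, b6], b5], b4], b2], b3] + [[[[[b1, b6], b5], b4], b3], b2]
The second expression reduces to [[[[[b1, b5], b6], b4], b2], b3] - [[[[[b1, b5], b6], b4], b3], b2] - [[[[[b1, b6], b5], b4], b2], b3] + [[[[[b1, b6], b5], b4], b3], b2]
Same normal form: equal.


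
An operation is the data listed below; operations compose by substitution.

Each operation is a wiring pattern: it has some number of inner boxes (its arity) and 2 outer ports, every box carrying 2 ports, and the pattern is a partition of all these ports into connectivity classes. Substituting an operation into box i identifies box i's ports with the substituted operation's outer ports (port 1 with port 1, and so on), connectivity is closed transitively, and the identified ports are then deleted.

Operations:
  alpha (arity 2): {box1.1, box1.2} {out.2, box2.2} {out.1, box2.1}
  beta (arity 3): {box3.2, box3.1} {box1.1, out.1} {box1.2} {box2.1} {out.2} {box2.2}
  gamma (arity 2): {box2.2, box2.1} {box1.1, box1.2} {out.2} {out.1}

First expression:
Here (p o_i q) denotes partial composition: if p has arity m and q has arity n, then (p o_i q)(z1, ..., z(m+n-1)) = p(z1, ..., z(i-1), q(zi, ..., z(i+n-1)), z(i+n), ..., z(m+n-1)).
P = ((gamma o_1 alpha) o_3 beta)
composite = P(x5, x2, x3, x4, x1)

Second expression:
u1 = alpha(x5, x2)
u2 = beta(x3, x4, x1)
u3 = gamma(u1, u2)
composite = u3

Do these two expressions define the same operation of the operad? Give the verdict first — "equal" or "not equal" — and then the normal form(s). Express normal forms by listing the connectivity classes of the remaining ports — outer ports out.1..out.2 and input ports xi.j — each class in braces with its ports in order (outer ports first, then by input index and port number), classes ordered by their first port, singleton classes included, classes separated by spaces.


equal — both sides give {out.1} {out.2} {x1.1, x1.2} {x2.1, x2.2} {x3.1} {x3.2} {x4.1} {x4.2} {x5.1, x5.2}


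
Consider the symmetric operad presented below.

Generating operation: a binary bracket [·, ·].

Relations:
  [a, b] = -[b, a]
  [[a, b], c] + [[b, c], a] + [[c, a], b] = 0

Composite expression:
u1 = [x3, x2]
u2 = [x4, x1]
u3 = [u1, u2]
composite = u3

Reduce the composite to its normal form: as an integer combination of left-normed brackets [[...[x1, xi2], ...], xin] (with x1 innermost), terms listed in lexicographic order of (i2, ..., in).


-[[[x1, x4], x2], x3] + [[[x1, x4], x3], x2]

Skip Jacobi rewriting: expand, keep x1-initial words, read off terms.
Composite bracket: [[x3, x2], [x4, x1]]
Expanding via [a, b] = ab - ba: 8 signed words (2^3 = 8).
The x1-initial words carry the normal form:
  word x1x4x2x3 has sign -1, contributing -[[[x1, x4], x2], x3]
  word x1x4x3x2 has sign +1, contributing +[[[x1, x4], x3], x2]


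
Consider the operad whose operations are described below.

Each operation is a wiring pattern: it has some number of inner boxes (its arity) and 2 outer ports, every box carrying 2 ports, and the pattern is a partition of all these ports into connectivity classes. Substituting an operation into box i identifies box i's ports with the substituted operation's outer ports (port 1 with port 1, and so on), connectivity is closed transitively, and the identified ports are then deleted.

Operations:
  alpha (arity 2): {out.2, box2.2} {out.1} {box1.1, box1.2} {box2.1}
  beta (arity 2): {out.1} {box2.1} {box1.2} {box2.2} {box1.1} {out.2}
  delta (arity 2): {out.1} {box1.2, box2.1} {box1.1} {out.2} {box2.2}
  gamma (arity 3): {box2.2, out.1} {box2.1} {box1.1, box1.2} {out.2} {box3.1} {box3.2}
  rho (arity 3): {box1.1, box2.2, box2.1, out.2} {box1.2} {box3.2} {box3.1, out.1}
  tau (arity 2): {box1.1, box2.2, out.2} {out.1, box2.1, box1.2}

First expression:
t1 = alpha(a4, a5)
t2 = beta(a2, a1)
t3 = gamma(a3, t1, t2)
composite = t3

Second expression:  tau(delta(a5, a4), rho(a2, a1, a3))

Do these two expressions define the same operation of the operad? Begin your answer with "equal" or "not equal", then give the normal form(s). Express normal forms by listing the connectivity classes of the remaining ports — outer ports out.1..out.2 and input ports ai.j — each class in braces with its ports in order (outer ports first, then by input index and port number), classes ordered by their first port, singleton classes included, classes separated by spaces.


not equal: they reduce to {out.1, a5.2} {out.2} {a1.1} {a1.2} {a2.1} {a2.2} {a3.1, a3.2} {a4.1, a4.2} {a5.1} and {out.1, a3.1} {out.2, a1.1, a1.2, a2.1} {a2.2} {a3.2} {a4.1, a5.2} {a4.2} {a5.1}

Reducing the first expression gives {out.1, a5.2} {out.2} {a1.1} {a1.2} {a2.1} {a2.2} {a3.1, a3.2} {a4.1, a4.2} {a5.1}
Reducing the second expression gives {out.1, a3.1} {out.2, a1.1, a1.2, a2.1} {a2.2} {a3.2} {a4.1, a5.2} {a4.2} {a5.1}
The forms do not match — not equal.


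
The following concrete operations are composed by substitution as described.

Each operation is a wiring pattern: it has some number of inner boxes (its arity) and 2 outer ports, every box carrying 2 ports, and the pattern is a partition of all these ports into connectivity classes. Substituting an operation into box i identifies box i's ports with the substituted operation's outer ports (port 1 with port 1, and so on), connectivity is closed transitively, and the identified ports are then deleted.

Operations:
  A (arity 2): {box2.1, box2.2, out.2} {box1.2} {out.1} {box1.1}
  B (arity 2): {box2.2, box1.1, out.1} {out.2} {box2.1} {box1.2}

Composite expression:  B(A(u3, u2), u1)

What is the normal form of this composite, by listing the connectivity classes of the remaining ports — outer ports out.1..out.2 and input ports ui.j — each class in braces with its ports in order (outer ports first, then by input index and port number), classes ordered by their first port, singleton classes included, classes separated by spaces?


{out.1, u1.2} {out.2} {u1.1} {u2.1, u2.2} {u3.1} {u3.2}

Connectivity passes through glued B-boundaries; trace each wire chain.
stage A: inputs (u3, u2), connectivity {out.1} {out.2, u2.1, u2.2} {u3.1} {u3.2}, out.j its boundary
stage B: inputs (u3, u2, u1), connectivity {out.1, u1.2} {out.2} {u1.1} {u2.1, u2.2} {u3.1} {u3.2}, out.j its boundary


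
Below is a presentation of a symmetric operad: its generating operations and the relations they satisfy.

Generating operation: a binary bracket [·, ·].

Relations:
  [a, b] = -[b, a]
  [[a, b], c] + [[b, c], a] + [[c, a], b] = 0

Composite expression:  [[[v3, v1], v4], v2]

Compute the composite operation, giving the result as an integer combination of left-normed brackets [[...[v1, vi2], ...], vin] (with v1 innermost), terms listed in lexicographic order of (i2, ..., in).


Expand each bracket as ab - ba; the v1-initial words give the coefficients.
Composite bracket: [[[v3, v1], v4], v2]
Expanding via [a, b] = ab - ba: 8 signed words (2^3 = 8).
The v1-initial words carry the normal form:
  the word v1v3v4v2 carries sign -1 and contributes -[[[v1, v3], v4], v2]

-[[[v1, v3], v4], v2]


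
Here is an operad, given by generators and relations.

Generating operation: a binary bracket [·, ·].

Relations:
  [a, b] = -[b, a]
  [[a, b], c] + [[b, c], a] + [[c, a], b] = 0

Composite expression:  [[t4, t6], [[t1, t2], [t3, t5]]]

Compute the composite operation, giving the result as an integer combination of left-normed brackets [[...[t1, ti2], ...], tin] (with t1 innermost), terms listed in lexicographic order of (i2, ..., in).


-[[[[[t1, t2], t3], t5], t4], t6] + [[[[[t1, t2], t3], t5], t6], t4] + [[[[[t1, t2], t5], t3], t4], t6] - [[[[[t1, t2], t5], t3], t6], t4]

Left-normed coefficients sit on the t1-initial expansion words.
Composite bracket: [[t4, t6], [[t1, t2], [t3, t5]]]
Full expansion: 32 signed words from ab - ba (2^5 = 32).
Keep just the words that open with t1:
  word t1t2t3t5t4t6 has sign -1, contributing -[[[[[t1, t2], t3], t5], t4], t6]
  word t1t2t3t5t6t4 has sign +1, contributing +[[[[[t1, t2], t3], t5], t6], t4]
  word t1t2t5t3t4t6 has sign +1, contributing +[[[[[t1, t2], t5], t3], t4], t6]
  word t1t2t5t3t6t4 has sign -1, contributing -[[[[[t1, t2], t5], t3], t6], t4]


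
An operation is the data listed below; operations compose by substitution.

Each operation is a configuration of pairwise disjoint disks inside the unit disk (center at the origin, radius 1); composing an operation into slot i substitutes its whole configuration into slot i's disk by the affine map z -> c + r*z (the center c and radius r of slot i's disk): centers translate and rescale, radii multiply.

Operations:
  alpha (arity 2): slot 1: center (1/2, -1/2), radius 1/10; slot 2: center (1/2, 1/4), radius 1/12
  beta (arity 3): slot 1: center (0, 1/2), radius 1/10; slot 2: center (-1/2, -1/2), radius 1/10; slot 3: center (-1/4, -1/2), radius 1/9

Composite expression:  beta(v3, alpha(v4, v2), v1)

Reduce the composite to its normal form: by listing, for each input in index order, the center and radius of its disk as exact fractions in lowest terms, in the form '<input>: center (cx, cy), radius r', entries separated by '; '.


v1: center (-1/4, -1/2), radius 1/9; v2: center (-9/20, -19/40), radius 1/120; v3: center (0, 1/2), radius 1/10; v4: center (-9/20, -11/20), radius 1/100


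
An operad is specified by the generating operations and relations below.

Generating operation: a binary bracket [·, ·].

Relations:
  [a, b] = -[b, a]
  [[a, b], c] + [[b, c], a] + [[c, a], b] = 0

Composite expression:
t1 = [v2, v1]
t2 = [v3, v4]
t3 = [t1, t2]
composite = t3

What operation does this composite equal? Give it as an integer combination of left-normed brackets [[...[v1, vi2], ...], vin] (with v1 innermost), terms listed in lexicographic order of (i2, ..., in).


-[[[v1, v2], v3], v4] + [[[v1, v2], v4], v3]

Antisymmetry and Jacobi reduce to v1-anchored left-normed brackets.
Composite bracket: [[v2, v1], [v3, v4]]
Each bracket splits as ab - ba, giving 8 signed words (2^3 = 8).
Words beginning with v1 determine it all:
  v1v2v3v4 appears with sign -1, giving the term -[[[v1, v2], v3], v4]
  v1v2v4v3 appears with sign +1, giving the term +[[[v1, v2], v4], v3]


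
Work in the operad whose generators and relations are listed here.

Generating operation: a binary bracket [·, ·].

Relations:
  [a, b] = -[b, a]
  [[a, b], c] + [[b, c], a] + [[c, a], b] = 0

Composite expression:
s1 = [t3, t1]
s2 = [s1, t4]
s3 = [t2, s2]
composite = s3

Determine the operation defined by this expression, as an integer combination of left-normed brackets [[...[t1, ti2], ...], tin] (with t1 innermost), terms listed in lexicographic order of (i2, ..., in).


[[[t1, t3], t4], t2]

Left-normed coefficients sit on the t1-initial expansion words.
Composite bracket: [t2, [[t3, t1], t4]]
Under [a, b] = ab - ba we get 8 signed associative words (2^3 = 8).
The t1-initial words carry the normal form:
  sign of t1t3t4t2 is +1, so it contributes +[[[t1, t3], t4], t2]
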